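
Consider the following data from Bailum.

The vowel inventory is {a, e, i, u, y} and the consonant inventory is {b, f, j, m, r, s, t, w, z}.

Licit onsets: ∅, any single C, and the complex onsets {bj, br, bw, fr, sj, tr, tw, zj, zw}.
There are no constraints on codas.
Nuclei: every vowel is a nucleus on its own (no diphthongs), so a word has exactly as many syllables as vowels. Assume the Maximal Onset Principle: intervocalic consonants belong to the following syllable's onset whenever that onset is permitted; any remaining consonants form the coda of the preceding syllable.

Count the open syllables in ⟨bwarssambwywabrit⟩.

2

Nuclei (vowels): a, a, y, a, i → 5 syllables.
V1 /a/ – V2 /a/: cluster /rss/ — the longest permitted-onset suffix is /s/; onset = /s/, preceding coda = /rs/.
V2 /a/ – V3 /y/: /mbw/ splits as /m/ + /bw/ (/bw/ is the longest suffix that is a licit onset).
V3 /y/ – V4 /a/: /w/ → onset of the next syllable (single consonants are always licit onsets).
V4 /a/ – V5 /i/: /br/ — entire cluster is a permitted onset → onset /br/, coda ∅.
Result: bwars.sam.bwy.wa.brit.
Classifying each syllable: /bwars/ (closed), /sam/ (closed), /bwy/ (open), /wa/ (open), /brit/ (closed).
Open syllables: 2.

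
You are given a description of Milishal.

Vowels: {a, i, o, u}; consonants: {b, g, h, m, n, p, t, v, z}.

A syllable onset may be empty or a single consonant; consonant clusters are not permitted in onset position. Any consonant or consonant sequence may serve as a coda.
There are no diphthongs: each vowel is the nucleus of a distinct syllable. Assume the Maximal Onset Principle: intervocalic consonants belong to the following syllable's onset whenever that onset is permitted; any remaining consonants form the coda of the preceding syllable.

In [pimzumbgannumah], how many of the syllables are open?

Nuclei (vowels): i, u, a, u, a → 5 syllables.
σ1/σ2 boundary: /mz/ — longest licit onset from the right is /z/, leaving /m/ as coda.
σ2/σ3 boundary: /mbg/ — longest licit onset from the right is /g/, leaving /mb/ as coda.
σ3/σ4 boundary: /nn/ — longest licit onset from the right is /n/, leaving /n/ as coda.
σ4/σ5 boundary: /m/ is a single consonant, so it becomes the next onset.
So the parse is pim.zumb.gan.nu.mah.
Classifying each syllable: /pim/ (closed), /zumb/ (closed), /gan/ (closed), /nu/ (open), /mah/ (closed).
Open syllables: 1.

1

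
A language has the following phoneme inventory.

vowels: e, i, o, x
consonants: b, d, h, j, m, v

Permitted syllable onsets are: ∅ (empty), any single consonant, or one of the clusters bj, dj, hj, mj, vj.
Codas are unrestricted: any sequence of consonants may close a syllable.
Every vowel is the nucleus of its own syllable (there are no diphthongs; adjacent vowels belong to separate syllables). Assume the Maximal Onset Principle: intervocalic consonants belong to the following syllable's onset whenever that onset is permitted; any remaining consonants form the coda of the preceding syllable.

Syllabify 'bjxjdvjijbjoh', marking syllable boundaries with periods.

Vowels present: x, i, o; each is a nucleus, giving 3 syllables.
V1 /x/ – V2 /i/: /jdvj/; trying suffixes from longest down, /vj/ is the first permitted one, so coda /jd/ | onset /vj/.
V2 /i/ – V3 /o/: /jbj/ splits as /j/ + /bj/ (/bj/ is the longest suffix that is a licit onset).

bjxjd.vjij.bjoh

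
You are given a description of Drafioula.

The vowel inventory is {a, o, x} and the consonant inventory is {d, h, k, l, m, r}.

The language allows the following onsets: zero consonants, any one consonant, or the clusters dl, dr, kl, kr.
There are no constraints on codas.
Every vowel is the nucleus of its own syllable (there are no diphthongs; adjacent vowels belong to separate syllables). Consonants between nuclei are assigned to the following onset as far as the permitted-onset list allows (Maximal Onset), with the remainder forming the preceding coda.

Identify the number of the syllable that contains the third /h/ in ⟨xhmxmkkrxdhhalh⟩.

4

The vowels are x, x, x, a — 4 nuclei, so 4 syllables.
Between /x/ (V1) and /x/ (V2): cluster /hm/ — the longest permitted-onset suffix is /m/; onset = /m/, preceding coda = /h/.
Between /x/ (V2) and /x/ (V3): cluster /mkkr/ — the longest permitted-onset suffix is /kr/; onset = /kr/, preceding coda = /mk/.
Between /x/ (V3) and /a/ (V4): cluster /dhh/ — the longest permitted-onset suffix is /h/; onset = /h/, preceding coda = /dh/.
Putting it together: xh.mxmk.krxdh.halh.
The third /h/ is in the onset of syllable 4 (/halh/).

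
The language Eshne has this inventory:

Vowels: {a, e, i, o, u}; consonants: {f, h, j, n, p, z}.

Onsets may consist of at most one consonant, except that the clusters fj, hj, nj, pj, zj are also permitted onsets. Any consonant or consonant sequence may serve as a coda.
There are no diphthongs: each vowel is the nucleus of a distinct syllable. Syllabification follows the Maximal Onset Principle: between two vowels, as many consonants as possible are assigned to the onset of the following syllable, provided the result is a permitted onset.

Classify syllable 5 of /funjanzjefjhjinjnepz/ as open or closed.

closed

Vowels present: u, a, e, i, e; each is a nucleus, giving 5 syllables.
Between /u/ (V1) and /a/ (V2): /nj/ is a licit onset in full, so it all attaches to the next syllable.
Between /a/ (V2) and /e/ (V3): /nzj/; trying suffixes from longest down, /zj/ is the first permitted one, so coda /n/ | onset /zj/.
Between /e/ (V3) and /i/ (V4): /fjhj/ — longest licit onset from the right is /hj/, leaving /fj/ as coda.
Between /i/ (V4) and /e/ (V5): /njn/; trying suffixes from longest down, /n/ is the first permitted one, so coda /nj/ | onset /n/.
So the parse is fu.njan.zjefj.hjinj.nepz.
Syllable 5 is /nepz/ with coda /pz/, so it is closed.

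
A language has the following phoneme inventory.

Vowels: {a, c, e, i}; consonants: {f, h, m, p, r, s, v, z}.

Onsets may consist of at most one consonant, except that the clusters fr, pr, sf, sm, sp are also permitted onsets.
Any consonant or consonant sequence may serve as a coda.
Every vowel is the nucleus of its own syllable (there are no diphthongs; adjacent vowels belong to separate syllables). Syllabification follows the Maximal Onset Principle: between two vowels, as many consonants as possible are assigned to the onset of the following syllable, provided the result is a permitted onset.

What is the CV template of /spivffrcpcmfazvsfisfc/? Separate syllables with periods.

CCVCC.CCV.CVC.CVCC.CCV.CCV

The vowels are i, c, c, a, i, c — 6 nuclei, so 6 syllables.
/i…c/ gap (V1→V2): /vffr/ — longest licit onset from the right is /fr/, leaving /vf/ as coda.
/c…c/ gap (V2→V3): just /p/ — single C goes to the following onset.
/c…a/ gap (V3→V4): /mf/ — longest licit onset from the right is /f/, leaving /m/ as coda.
/a…i/ gap (V4→V5): /zvsf/ splits as /zv/ + /sf/ (/sf/ is the longest suffix that is a licit onset).
/i…c/ gap (V5→V6): cluster /sf/ — /sf/ is itself a permitted onset, so the whole cluster goes right; preceding coda = ∅.
Putting it together: spivf.frc.pcm.fazv.sfi.sfc.
Mapping each syllable to C/V: /spivf/ → CCVCC, /frc/ → CCV, /pcm/ → CVC, /fazv/ → CVCC, /sfi/ → CCV, /sfc/ → CCV.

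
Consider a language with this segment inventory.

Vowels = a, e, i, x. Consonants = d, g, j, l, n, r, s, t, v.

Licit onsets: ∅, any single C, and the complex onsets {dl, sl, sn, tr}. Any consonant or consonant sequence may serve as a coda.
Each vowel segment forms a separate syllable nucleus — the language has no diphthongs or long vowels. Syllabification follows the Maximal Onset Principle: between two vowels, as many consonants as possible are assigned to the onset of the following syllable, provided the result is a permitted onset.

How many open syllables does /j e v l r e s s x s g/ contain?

Nuclei (vowels): e, e, x → 3 syllables.
Between /e/ (V1) and /e/ (V2): /vlr/; trying suffixes from longest down, /r/ is the first permitted one, so coda /vl/ | onset /r/.
Between /e/ (V2) and /x/ (V3): /ss/ splits as /s/ + /s/ (/s/ is the longest suffix that is a licit onset).
Result: jevl.res.sxsg.
Classifying each syllable: /jevl/ (closed), /res/ (closed), /sxsg/ (closed).
Open syllables: 0.

0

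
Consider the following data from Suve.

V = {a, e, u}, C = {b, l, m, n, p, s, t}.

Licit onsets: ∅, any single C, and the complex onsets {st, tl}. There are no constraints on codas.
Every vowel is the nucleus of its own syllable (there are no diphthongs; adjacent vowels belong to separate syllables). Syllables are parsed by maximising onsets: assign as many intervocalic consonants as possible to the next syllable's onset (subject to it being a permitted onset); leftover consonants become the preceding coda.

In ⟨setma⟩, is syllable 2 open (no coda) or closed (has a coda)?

open

The vowels are e, a — 2 nuclei, so 2 syllables.
σ1/σ2 boundary: cluster /tm/ — the longest permitted-onset suffix is /m/; onset = /m/, preceding coda = /t/.
So the parse is set.ma.
Syllable 2 is /ma/; it ends in its nucleus with no coda, so it is open.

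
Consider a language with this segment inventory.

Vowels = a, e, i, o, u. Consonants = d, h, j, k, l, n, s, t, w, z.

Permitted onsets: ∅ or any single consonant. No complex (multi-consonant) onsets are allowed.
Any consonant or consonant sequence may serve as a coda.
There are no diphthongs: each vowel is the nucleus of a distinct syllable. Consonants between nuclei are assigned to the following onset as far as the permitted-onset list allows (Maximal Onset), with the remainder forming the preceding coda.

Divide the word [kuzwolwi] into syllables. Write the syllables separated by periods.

The vowels are u, o, i — 3 nuclei, so 3 syllables.
σ1/σ2 boundary: /zw/ — longest licit onset from the right is /w/, leaving /z/ as coda.
σ2/σ3 boundary: /lw/; trying suffixes from longest down, /w/ is the first permitted one, so coda /l/ | onset /w/.

kuz.wol.wi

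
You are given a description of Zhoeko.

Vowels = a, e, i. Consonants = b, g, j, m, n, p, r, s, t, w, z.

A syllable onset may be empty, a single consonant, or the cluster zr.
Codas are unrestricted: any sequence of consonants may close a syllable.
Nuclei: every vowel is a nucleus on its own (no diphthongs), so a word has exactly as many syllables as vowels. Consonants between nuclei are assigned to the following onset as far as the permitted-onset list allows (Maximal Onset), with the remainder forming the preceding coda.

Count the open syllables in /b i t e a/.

Nuclei (vowels): i, e, a → 3 syllables.
Between /i/ (V1) and /e/ (V2): /t/ → onset of the next syllable (single consonants are always licit onsets).
Between /e/ (V2) and /a/ (V3): no consonants, so the boundary falls immediately after /e/.
Putting it together: bi.te.a.
Classifying each syllable: /bi/ (open), /te/ (open), /a/ (open).
Open syllables: 3.

3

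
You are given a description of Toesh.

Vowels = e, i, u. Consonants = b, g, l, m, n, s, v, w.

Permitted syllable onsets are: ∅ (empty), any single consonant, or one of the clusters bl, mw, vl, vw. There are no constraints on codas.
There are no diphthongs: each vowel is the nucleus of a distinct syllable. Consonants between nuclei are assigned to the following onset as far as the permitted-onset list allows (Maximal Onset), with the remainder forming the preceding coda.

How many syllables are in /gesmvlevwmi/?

3

Vowels present: e, e, i; each is a nucleus, giving 3 syllables.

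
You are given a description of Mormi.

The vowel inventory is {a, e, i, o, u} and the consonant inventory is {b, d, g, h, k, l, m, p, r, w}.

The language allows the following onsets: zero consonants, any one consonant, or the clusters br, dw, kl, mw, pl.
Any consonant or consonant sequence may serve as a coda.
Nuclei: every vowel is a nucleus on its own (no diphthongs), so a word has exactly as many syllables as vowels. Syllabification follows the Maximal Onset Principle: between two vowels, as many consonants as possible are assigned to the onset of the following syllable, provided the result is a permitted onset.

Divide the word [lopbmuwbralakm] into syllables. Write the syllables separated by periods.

lopb.muw.bra.lakm

The vowels are o, u, a, a — 4 nuclei, so 4 syllables.
/o…u/ gap (V1→V2): /pbm/; trying suffixes from longest down, /m/ is the first permitted one, so coda /pb/ | onset /m/.
/u…a/ gap (V2→V3): /wbr/ — longest licit onset from the right is /br/, leaving /w/ as coda.
/a…a/ gap (V3→V4): /l/ → onset of the next syllable (single consonants are always licit onsets).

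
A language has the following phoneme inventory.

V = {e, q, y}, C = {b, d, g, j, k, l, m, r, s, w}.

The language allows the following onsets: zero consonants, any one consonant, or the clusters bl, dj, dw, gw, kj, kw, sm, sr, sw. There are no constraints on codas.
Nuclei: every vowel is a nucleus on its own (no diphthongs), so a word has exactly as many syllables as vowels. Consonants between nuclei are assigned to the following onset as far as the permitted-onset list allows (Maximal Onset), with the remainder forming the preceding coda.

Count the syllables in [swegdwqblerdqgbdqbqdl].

6

Nuclei (vowels): e, q, e, q, q, q → 6 syllables.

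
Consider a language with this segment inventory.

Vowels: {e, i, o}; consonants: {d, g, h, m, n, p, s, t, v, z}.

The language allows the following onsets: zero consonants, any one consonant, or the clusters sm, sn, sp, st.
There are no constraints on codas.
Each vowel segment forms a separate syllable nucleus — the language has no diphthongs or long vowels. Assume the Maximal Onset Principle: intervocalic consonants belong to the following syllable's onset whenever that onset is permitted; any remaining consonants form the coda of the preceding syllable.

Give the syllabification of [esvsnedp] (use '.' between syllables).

The vowels are e, e — 2 nuclei, so 2 syllables.
Between /e/ (V1) and /e/ (V2): cluster /svsn/ — the longest permitted-onset suffix is /sn/; onset = /sn/, preceding coda = /sv/.

esv.snedp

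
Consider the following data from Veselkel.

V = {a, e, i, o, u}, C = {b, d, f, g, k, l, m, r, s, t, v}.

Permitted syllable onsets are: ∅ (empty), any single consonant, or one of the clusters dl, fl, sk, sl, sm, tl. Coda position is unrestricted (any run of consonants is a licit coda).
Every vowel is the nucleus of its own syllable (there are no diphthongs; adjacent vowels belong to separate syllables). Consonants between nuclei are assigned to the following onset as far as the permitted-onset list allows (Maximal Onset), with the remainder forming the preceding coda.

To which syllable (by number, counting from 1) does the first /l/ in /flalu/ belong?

Vowels present: a, u; each is a nucleus, giving 2 syllables.
V1 /a/ – V2 /u/: /l/ is a single consonant, so it becomes the next onset.
Syllabification: fla.lu.
The first /l/ is in the onset of syllable 1 (/fla/).

1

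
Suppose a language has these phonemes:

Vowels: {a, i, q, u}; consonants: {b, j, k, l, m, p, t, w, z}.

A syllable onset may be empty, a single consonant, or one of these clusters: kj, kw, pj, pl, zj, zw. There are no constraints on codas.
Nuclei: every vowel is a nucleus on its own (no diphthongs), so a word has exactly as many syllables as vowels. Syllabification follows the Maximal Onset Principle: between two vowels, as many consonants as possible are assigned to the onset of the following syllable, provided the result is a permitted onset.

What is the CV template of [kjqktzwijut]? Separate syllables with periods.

CCVCC.CCV.CVC

Vowels present: q, i, u; each is a nucleus, giving 3 syllables.
V1 /q/ – V2 /i/: /ktzw/; trying suffixes from longest down, /zw/ is the first permitted one, so coda /kt/ | onset /zw/.
V2 /i/ – V3 /u/: /j/ is a single consonant, so it becomes the next onset.
Syllabification: kjqkt.zwi.jut.
Mapping each syllable to C/V: /kjqkt/ → CCVCC, /zwi/ → CCV, /jut/ → CVC.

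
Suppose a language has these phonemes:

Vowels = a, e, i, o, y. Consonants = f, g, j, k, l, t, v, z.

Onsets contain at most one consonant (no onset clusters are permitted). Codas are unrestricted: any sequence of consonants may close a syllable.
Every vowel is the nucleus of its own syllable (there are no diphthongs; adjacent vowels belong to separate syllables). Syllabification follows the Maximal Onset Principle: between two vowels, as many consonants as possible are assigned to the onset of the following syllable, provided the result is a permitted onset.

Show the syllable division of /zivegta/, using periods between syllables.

zi.veg.ta

Nuclei (vowels): i, e, a → 3 syllables.
V1 /i/ – V2 /e/: /v/ is a single consonant, so it becomes the next onset.
V2 /e/ – V3 /a/: /gt/; trying suffixes from longest down, /t/ is the first permitted one, so coda /g/ | onset /t/.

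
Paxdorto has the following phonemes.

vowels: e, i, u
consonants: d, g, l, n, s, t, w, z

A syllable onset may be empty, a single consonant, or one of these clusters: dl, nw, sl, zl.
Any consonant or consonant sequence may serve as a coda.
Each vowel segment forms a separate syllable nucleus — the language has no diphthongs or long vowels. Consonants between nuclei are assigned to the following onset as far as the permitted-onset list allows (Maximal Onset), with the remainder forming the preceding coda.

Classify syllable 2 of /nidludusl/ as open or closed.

open

Vowels present: i, u, u; each is a nucleus, giving 3 syllables.
Between /i/ (V1) and /u/ (V2): /dl/ — entire cluster is a permitted onset → onset /dl/, coda ∅.
Between /u/ (V2) and /u/ (V3): /d/ → onset of the next syllable (single consonants are always licit onsets).
So the parse is ni.dlu.dusl.
Syllable 2 is /dlu/; it ends in its nucleus with no coda, so it is open.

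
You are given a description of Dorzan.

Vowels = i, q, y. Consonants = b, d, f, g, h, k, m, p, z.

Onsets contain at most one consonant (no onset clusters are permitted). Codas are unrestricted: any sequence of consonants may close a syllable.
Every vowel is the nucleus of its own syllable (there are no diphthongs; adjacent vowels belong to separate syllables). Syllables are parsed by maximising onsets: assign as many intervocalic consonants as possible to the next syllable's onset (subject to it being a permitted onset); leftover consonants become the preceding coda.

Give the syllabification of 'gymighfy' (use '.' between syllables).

The vowels are y, i, y — 3 nuclei, so 3 syllables.
σ1/σ2 boundary: /m/ is a single consonant, so it becomes the next onset.
σ2/σ3 boundary: /ghf/; trying suffixes from longest down, /f/ is the first permitted one, so coda /gh/ | onset /f/.

gy.migh.fy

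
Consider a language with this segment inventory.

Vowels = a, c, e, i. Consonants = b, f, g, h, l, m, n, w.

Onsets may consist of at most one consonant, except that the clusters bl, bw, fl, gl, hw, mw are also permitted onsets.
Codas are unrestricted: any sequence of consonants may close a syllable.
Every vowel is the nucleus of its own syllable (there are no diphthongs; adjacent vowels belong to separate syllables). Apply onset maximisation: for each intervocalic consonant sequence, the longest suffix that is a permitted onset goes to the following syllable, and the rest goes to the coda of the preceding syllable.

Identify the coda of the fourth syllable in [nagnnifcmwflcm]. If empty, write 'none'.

m

Vowels present: a, i, c, c; each is a nucleus, giving 4 syllables.
V1 /a/ – V2 /i/: /gnn/; trying suffixes from longest down, /n/ is the first permitted one, so coda /gn/ | onset /n/.
V2 /i/ – V3 /c/: /f/ is a single consonant, so it becomes the next onset.
V3 /c/ – V4 /c/: /mwfl/; trying suffixes from longest down, /fl/ is the first permitted one, so coda /mw/ | onset /fl/.
So the parse is nagn.ni.fcmw.flcm.
Syllable 4 is /flcm/: onset /fl/, nucleus /c/, coda /m/.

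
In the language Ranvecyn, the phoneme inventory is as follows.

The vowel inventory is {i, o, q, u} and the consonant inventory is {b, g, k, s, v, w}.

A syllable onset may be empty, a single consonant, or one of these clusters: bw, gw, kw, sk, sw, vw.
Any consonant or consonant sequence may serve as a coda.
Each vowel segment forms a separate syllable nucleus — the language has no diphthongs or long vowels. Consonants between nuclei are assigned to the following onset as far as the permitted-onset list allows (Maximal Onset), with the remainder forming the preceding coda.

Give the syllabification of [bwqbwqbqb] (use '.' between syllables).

bwq.bwq.bqb

Vowels present: q, q, q; each is a nucleus, giving 3 syllables.
Between /q/ (V1) and /q/ (V2): /bw/ is a licit onset in full, so it all attaches to the next syllable.
Between /q/ (V2) and /q/ (V3): /b/ → onset of the next syllable (single consonants are always licit onsets).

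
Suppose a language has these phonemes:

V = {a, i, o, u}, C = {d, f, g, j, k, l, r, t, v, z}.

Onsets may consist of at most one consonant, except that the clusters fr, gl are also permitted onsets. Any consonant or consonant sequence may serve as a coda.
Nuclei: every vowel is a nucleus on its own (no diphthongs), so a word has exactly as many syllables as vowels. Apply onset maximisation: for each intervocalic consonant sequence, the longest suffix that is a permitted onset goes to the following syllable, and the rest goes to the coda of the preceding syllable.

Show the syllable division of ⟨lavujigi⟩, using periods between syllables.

la.vu.ji.gi

Vowels present: a, u, i, i; each is a nucleus, giving 4 syllables.
V1 /a/ – V2 /u/: /v/ → onset of the next syllable (single consonants are always licit onsets).
V2 /u/ – V3 /i/: just /j/ — single C goes to the following onset.
V3 /i/ – V4 /i/: /g/ → onset of the next syllable (single consonants are always licit onsets).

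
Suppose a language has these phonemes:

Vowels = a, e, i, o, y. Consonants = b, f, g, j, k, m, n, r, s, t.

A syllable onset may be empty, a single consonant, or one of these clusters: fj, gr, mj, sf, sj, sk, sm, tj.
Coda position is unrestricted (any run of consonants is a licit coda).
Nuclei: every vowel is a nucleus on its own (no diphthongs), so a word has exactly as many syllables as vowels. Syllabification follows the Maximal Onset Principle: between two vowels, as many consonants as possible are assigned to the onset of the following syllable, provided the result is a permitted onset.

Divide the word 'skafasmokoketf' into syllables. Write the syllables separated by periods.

Nuclei (vowels): a, a, o, o, e → 5 syllables.
V1 /a/ – V2 /a/: /f/ → onset of the next syllable (single consonants are always licit onsets).
V2 /a/ – V3 /o/: cluster /sm/ — /sm/ is itself a permitted onset, so the whole cluster goes right; preceding coda = ∅.
V3 /o/ – V4 /o/: just /k/ — single C goes to the following onset.
V4 /o/ – V5 /e/: /k/ is a single consonant, so it becomes the next onset.

ska.fa.smo.ko.ketf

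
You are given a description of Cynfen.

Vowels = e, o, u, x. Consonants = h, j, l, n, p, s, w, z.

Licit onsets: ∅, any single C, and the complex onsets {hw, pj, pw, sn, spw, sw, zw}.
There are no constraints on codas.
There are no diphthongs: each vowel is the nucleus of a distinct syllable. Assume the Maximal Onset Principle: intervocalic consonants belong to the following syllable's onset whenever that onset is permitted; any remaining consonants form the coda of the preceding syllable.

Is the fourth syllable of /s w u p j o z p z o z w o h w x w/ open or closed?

Nuclei (vowels): u, o, o, o, x → 5 syllables.
V1 /u/ – V2 /o/: cluster /pj/ — /pj/ is itself a permitted onset, so the whole cluster goes right; preceding coda = ∅.
V2 /o/ – V3 /o/: /zpz/ — longest licit onset from the right is /z/, leaving /zp/ as coda.
V3 /o/ – V4 /o/: /zw/ is a licit onset in full, so it all attaches to the next syllable.
V4 /o/ – V5 /x/: cluster /hw/ — /hw/ is itself a permitted onset, so the whole cluster goes right; preceding coda = ∅.
So the parse is swu.pjozp.zo.zwo.hwxw.
Syllable 4 is /zwo/; it ends in its nucleus with no coda, so it is open.

open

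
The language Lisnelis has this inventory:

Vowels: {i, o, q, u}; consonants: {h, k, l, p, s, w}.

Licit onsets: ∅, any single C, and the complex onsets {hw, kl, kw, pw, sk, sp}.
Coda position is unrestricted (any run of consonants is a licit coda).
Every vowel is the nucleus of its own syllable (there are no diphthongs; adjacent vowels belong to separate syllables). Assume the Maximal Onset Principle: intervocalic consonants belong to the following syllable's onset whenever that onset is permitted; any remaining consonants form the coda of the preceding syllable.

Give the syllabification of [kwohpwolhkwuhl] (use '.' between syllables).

Nuclei (vowels): o, o, u → 3 syllables.
σ1/σ2 boundary: /hpw/ splits as /h/ + /pw/ (/pw/ is the longest suffix that is a licit onset).
σ2/σ3 boundary: cluster /lhkw/ — the longest permitted-onset suffix is /kw/; onset = /kw/, preceding coda = /lh/.

kwoh.pwolh.kwuhl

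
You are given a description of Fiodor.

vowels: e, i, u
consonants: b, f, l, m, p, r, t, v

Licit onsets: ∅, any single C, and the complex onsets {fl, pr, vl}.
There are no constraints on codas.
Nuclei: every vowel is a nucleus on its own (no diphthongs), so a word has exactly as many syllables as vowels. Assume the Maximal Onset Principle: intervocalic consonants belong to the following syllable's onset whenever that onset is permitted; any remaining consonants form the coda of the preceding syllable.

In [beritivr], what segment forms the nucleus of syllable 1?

e

The vowels are e, i, i — 3 nuclei, so 3 syllables.
The first nucleus (vowel 1 from the left) is /e/.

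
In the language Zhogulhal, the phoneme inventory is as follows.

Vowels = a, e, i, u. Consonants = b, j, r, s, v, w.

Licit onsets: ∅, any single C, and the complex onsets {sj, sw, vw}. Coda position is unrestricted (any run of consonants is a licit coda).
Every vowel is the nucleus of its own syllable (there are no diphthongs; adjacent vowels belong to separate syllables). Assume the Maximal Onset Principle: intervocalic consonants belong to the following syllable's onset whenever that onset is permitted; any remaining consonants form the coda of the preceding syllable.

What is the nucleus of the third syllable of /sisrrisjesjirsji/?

e

Vowels present: i, i, e, i, i; each is a nucleus, giving 5 syllables.
The third nucleus (vowel 3 from the left) is /e/.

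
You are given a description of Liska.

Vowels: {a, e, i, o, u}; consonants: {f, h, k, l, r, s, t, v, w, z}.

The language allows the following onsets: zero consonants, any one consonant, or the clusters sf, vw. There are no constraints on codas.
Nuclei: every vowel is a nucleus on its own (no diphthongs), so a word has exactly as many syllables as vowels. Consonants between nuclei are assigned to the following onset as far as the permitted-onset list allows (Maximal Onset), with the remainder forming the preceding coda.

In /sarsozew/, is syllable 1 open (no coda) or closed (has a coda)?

closed

Nuclei (vowels): a, o, e → 3 syllables.
/a…o/ gap (V1→V2): /rs/; trying suffixes from longest down, /s/ is the first permitted one, so coda /r/ | onset /s/.
/o…e/ gap (V2→V3): /z/ → onset of the next syllable (single consonants are always licit onsets).
Putting it together: sar.so.zew.
Syllable 1 is /sar/ with coda /r/, so it is closed.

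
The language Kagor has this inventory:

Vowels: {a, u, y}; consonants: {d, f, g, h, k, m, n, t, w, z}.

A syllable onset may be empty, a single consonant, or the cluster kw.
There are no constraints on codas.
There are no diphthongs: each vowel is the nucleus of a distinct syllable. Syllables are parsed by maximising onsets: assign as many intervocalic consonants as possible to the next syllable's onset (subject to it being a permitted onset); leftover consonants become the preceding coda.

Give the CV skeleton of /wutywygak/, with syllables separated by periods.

CV.CV.CV.CVC

Vowels present: u, y, y, a; each is a nucleus, giving 4 syllables.
Between /u/ (V1) and /y/ (V2): /t/ is a single consonant, so it becomes the next onset.
Between /y/ (V2) and /y/ (V3): /w/ → onset of the next syllable (single consonants are always licit onsets).
Between /y/ (V3) and /a/ (V4): /g/ → onset of the next syllable (single consonants are always licit onsets).
Syllabification: wu.ty.wy.gak.
Mapping each syllable to C/V: /wu/ → CV, /ty/ → CV, /wy/ → CV, /gak/ → CVC.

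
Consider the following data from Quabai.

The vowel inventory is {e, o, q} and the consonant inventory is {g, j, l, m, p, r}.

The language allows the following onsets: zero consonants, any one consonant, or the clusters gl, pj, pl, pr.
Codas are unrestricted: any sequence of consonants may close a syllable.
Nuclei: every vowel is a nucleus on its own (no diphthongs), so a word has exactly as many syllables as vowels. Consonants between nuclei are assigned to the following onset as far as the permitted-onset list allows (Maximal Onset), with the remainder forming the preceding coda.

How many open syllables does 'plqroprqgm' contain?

2

Vowels present: q, o, q; each is a nucleus, giving 3 syllables.
σ1/σ2 boundary: /r/ → onset of the next syllable (single consonants are always licit onsets).
σ2/σ3 boundary: /pr/ is a licit onset in full, so it all attaches to the next syllable.
Syllabification: plq.ro.prqgm.
Classifying each syllable: /plq/ (open), /ro/ (open), /prqgm/ (closed).
Open syllables: 2.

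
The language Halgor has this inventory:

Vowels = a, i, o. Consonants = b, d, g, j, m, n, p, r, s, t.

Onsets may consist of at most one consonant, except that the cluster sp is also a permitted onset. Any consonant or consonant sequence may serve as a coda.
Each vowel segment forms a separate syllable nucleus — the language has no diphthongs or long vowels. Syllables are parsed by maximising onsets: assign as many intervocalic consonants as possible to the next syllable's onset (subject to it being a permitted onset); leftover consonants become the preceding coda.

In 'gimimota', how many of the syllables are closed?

0

Vowels present: i, i, o, a; each is a nucleus, giving 4 syllables.
Between /i/ (V1) and /i/ (V2): /m/ is a single consonant, so it becomes the next onset.
Between /i/ (V2) and /o/ (V3): /m/ → onset of the next syllable (single consonants are always licit onsets).
Between /o/ (V3) and /a/ (V4): /t/ → onset of the next syllable (single consonants are always licit onsets).
Syllabification: gi.mi.mo.ta.
Classifying each syllable: /gi/ (open), /mi/ (open), /mo/ (open), /ta/ (open).
Closed syllables: 0.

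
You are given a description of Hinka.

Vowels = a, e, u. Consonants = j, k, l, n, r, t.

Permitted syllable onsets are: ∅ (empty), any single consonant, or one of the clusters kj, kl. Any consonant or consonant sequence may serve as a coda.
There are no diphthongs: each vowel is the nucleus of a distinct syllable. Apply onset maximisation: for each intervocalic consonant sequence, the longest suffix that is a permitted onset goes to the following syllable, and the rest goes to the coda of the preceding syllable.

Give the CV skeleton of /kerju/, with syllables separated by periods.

CVC.CV

The vowels are e, u — 2 nuclei, so 2 syllables.
/e…u/ gap (V1→V2): /rj/ splits as /r/ + /j/ (/j/ is the longest suffix that is a licit onset).
Putting it together: ker.ju.
Mapping each syllable to C/V: /ker/ → CVC, /ju/ → CV.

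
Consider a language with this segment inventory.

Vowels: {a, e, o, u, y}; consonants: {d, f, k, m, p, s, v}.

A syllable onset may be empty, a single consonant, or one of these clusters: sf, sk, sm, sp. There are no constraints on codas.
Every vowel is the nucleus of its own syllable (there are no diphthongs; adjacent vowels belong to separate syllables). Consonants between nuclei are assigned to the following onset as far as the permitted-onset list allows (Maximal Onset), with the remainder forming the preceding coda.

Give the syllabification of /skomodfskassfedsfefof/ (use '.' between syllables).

The vowels are o, o, a, e, e, o — 6 nuclei, so 6 syllables.
V1 /o/ – V2 /o/: /m/ → onset of the next syllable (single consonants are always licit onsets).
V2 /o/ – V3 /a/: /dfsk/ splits as /df/ + /sk/ (/sk/ is the longest suffix that is a licit onset).
V3 /a/ – V4 /e/: /ssf/ — longest licit onset from the right is /sf/, leaving /s/ as coda.
V4 /e/ – V5 /e/: /dsf/ — longest licit onset from the right is /sf/, leaving /d/ as coda.
V5 /e/ – V6 /o/: /f/ is a single consonant, so it becomes the next onset.

sko.modf.skas.sfed.sfe.fof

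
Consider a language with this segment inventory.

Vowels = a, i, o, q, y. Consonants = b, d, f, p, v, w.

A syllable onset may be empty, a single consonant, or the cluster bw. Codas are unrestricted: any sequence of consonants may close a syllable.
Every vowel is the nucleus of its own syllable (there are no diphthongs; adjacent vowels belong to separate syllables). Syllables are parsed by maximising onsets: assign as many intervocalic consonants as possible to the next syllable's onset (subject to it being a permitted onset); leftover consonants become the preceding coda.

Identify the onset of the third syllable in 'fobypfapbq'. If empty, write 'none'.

f

Nuclei (vowels): o, y, a, q → 4 syllables.
σ1/σ2 boundary: /b/ → onset of the next syllable (single consonants are always licit onsets).
σ2/σ3 boundary: /pf/ — longest licit onset from the right is /f/, leaving /p/ as coda.
σ3/σ4 boundary: cluster /pb/ — the longest permitted-onset suffix is /b/; onset = /b/, preceding coda = /p/.
Putting it together: fo.byp.fap.bq.
Syllable 3 is /fap/: onset /f/, nucleus /a/, coda /p/.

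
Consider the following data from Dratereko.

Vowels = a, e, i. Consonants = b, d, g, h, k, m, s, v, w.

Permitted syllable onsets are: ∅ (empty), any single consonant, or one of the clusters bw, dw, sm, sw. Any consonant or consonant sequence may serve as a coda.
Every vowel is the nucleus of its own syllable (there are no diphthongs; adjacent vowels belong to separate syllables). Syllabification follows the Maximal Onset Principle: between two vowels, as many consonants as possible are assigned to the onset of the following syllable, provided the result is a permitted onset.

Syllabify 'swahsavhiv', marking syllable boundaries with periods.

Vowels present: a, a, i; each is a nucleus, giving 3 syllables.
V1 /a/ – V2 /a/: cluster /hs/ — the longest permitted-onset suffix is /s/; onset = /s/, preceding coda = /h/.
V2 /a/ – V3 /i/: /vh/ — longest licit onset from the right is /h/, leaving /v/ as coda.

swah.sav.hiv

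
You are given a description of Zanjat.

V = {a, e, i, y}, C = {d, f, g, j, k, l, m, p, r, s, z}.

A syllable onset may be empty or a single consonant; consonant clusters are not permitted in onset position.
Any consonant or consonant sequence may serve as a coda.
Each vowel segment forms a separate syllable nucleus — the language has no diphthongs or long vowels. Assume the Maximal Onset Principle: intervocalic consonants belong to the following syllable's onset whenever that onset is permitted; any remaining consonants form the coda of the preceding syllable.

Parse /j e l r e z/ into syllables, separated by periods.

Nuclei (vowels): e, e → 2 syllables.
σ1/σ2 boundary: /lr/ — longest licit onset from the right is /r/, leaving /l/ as coda.

jel.rez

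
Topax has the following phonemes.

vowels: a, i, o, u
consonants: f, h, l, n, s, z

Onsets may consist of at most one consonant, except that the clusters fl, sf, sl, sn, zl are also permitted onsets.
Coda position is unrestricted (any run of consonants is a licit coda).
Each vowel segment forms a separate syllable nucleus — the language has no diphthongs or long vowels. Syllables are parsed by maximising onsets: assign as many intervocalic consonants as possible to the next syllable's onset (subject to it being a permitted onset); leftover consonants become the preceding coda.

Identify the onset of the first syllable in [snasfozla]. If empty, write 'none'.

sn

Nuclei (vowels): a, o, a → 3 syllables.
V1 /a/ – V2 /o/: /sf/ — entire cluster is a permitted onset → onset /sf/, coda ∅.
V2 /o/ – V3 /a/: cluster /zl/ — /zl/ is itself a permitted onset, so the whole cluster goes right; preceding coda = ∅.
Result: sna.sfo.zla.
Syllable 1 is /sna/: onset /sn/, nucleus /a/, coda ∅.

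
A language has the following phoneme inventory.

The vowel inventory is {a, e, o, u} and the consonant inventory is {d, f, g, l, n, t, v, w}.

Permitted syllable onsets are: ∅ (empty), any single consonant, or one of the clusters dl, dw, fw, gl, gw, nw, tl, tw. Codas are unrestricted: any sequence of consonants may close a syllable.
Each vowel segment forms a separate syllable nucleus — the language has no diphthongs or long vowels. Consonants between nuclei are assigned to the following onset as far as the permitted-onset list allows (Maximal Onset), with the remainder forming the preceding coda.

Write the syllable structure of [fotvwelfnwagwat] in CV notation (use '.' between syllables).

CVCC.CVCC.CCV.CCVC

Vowels present: o, e, a, a; each is a nucleus, giving 4 syllables.
/o…e/ gap (V1→V2): /tvw/; trying suffixes from longest down, /w/ is the first permitted one, so coda /tv/ | onset /w/.
/e…a/ gap (V2→V3): /lfnw/ splits as /lf/ + /nw/ (/nw/ is the longest suffix that is a licit onset).
/a…a/ gap (V3→V4): cluster /gw/ — /gw/ is itself a permitted onset, so the whole cluster goes right; preceding coda = ∅.
Result: fotv.welf.nwa.gwat.
Mapping each syllable to C/V: /fotv/ → CVCC, /welf/ → CVCC, /nwa/ → CCV, /gwat/ → CCVC.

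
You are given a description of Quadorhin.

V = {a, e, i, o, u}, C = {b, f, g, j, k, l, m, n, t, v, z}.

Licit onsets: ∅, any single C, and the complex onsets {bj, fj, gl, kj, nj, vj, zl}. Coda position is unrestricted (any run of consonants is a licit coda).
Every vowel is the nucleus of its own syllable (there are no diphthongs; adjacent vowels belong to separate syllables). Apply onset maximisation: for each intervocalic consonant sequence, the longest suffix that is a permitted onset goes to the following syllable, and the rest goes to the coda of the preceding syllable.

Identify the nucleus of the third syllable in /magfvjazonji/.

o

Vowels present: a, a, o, i; each is a nucleus, giving 4 syllables.
The third nucleus (vowel 3 from the left) is /o/.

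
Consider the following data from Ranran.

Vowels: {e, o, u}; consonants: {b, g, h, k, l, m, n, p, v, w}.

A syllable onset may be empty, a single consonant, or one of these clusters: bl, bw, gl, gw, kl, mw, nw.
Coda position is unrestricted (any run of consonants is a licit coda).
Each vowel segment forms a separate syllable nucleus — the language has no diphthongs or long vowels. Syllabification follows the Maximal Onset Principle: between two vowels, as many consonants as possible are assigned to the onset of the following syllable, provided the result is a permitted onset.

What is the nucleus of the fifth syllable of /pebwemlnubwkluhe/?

Nuclei (vowels): e, e, u, u, e → 5 syllables.
The fifth nucleus (vowel 5 from the left) is /e/.

e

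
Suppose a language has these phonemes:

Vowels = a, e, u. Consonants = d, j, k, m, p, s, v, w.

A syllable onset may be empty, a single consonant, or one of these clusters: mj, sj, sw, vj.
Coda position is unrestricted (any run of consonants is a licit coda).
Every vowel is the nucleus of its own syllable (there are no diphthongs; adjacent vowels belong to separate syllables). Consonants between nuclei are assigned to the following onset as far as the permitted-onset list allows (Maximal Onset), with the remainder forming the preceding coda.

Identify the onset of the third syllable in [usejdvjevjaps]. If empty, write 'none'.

vj

Vowels present: u, e, e, a; each is a nucleus, giving 4 syllables.
σ1/σ2 boundary: /s/ is a single consonant, so it becomes the next onset.
σ2/σ3 boundary: /jdvj/ splits as /jd/ + /vj/ (/vj/ is the longest suffix that is a licit onset).
σ3/σ4 boundary: cluster /vj/ — /vj/ is itself a permitted onset, so the whole cluster goes right; preceding coda = ∅.
Syllabification: u.sejd.vje.vjaps.
Syllable 3 is /vje/: onset /vj/, nucleus /e/, coda ∅.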